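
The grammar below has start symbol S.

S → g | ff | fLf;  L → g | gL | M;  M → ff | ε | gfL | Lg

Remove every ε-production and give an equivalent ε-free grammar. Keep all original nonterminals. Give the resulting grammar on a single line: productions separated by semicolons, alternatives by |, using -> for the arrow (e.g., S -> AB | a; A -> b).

Nullable set: {L, M}.
S -> fLf: L nullable, giving fLf | ff.
L -> M: M nullable, giving M.
L -> gL: L nullable, giving g | gL.
Drop M -> ε.
M -> Lg: L nullable, giving Lg | g.
M -> gfL: L nullable, giving gf | gfL.
Unchanged (no nullable symbols): S -> ff; S -> g; L -> g; M -> ff.

S -> g | ff | fLf; L -> M | g | gL; M -> g | Lg | ff | gf | gfL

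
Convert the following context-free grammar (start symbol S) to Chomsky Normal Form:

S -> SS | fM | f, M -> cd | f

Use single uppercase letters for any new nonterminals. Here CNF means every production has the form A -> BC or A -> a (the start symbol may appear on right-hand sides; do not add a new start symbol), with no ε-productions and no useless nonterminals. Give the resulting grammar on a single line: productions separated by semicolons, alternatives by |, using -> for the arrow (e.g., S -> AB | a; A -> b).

No ε-productions.
No unit productions to eliminate.
TERM: introduce A -> c, B -> d, C -> f and substitute in every rule of length ≥2.

S -> f | CM | SS; A -> c; B -> d; C -> f; M -> f | AB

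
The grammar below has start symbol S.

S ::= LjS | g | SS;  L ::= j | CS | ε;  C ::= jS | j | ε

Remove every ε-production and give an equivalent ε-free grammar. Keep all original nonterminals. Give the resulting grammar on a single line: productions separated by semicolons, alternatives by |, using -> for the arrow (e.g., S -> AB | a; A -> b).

S -> g | SS | jS | LjS; C -> j | jS; L -> S | j | CS

Nullable set: {C, L}.
S -> LjS: L nullable, giving LjS | jS.
Drop C -> ε.
Drop L -> ε.
L -> CS: C nullable, giving CS | S.
Unchanged (no nullable symbols): S -> SS; S -> g; C -> j; C -> jS; L -> j.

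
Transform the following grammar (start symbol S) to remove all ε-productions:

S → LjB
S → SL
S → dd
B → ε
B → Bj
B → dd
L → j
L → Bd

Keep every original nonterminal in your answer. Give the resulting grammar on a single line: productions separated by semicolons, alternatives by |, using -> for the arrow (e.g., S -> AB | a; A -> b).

Nullable set: {B}.
S -> LjB: B nullable, giving Lj | LjB.
Drop B -> ε.
B -> Bj: B nullable, giving Bj | j.
L -> Bd: B nullable, giving Bd | d.
Unchanged (no nullable symbols): S -> SL; S -> dd; B -> dd; L -> j.

S -> Lj | SL | dd | LjB; B -> j | Bj | dd; L -> d | j | Bd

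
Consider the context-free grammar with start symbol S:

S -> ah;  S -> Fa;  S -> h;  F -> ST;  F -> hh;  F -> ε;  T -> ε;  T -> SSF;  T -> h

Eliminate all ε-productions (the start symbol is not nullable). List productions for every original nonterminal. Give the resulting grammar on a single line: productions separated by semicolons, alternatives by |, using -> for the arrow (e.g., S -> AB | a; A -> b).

S -> a | h | Fa | ah; F -> S | ST | hh; T -> h | SS | SSF

Nullable set: {F, T}.
S -> Fa: F nullable, giving Fa | a.
Drop F -> ε.
F -> ST: T nullable, giving S | ST.
Drop T -> ε.
T -> SSF: F nullable, giving SS | SSF.
Unchanged (no nullable symbols): S -> ah; S -> h; F -> hh; T -> h.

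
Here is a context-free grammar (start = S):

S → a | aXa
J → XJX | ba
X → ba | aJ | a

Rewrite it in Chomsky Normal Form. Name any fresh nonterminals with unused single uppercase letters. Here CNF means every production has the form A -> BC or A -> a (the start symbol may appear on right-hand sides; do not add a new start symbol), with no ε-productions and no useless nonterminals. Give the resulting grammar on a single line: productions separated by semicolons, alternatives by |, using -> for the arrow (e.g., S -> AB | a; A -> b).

S -> a | BD; A -> b; B -> a; C -> JX; D -> XB; J -> AB | XC; X -> a | AB | BJ

No ε-productions.
No unit productions to eliminate.
TERM: introduce B -> a, A -> b and substitute in every rule of length ≥2.
BIN: J -> XJX becomes J -> XC, C -> JX; S -> BXB becomes S -> BD, D -> XB.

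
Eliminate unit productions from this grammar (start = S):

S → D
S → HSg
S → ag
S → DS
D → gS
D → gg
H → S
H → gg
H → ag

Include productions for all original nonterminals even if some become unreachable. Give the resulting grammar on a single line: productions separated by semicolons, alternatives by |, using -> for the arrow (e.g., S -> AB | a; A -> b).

Unit productions: H->S, S->D.
Unit pairs (A ⇒* B via units): (H,D), (H,S), (S,D).
S: inherits non-unit rules of {D, S} → DS | HSg | ag | gS | gg.
D: inherits non-unit rules of {D} → gS | gg.
H: inherits non-unit rules of {D, H, S} → DS | HSg | ag | gS | gg.

S -> DS | ag | gS | gg | HSg; D -> gS | gg; H -> DS | ag | gS | gg | HSg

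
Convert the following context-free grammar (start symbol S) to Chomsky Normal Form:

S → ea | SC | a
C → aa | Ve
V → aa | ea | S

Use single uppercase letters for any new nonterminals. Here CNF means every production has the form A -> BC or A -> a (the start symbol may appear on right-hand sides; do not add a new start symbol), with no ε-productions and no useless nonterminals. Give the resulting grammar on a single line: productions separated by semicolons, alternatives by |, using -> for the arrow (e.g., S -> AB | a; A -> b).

S -> a | AB | SC; A -> e; B -> a; C -> BB | VA; V -> a | AB | BB | SC

No ε-productions.
After unit-elimination: S -> a | SC | ea; C -> Ve | aa; V -> a | SC | aa | ea.
TERM: introduce B -> a, A -> e and substitute in every rule of length ≥2.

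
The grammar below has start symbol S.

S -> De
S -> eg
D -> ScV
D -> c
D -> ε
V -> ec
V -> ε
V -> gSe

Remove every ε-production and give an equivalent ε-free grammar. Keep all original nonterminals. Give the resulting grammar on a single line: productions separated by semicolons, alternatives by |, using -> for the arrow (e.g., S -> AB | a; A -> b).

Nullable set: {D, V}.
S -> De: D nullable, giving De | e.
Drop D -> ε.
D -> ScV: V nullable, giving Sc | ScV.
Drop V -> ε.
Unchanged (no nullable symbols): S -> eg; D -> c; V -> ec; V -> gSe.

S -> e | De | eg; D -> c | Sc | ScV; V -> ec | gSe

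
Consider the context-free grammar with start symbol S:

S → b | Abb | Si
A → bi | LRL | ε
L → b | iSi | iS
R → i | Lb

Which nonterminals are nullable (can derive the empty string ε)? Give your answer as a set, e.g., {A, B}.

{A}

Directly nullable (have an ε-rule): {A}.
Not nullable: L, R, S — each has a terminal in every rule's right-hand side or depends on a non-nullable symbol.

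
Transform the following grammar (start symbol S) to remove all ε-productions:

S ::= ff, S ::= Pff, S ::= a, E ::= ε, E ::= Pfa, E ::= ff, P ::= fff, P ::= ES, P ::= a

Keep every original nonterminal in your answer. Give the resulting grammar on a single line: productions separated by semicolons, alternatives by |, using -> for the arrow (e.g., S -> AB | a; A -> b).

Nullable set: {E}.
Drop E -> ε.
P -> ES: E nullable, giving ES | S.
Unchanged (no nullable symbols): S -> Pff; S -> a; S -> ff; E -> Pfa; E -> ff; P -> a; P -> fff.

S -> a | ff | Pff; E -> ff | Pfa; P -> S | a | ES | fff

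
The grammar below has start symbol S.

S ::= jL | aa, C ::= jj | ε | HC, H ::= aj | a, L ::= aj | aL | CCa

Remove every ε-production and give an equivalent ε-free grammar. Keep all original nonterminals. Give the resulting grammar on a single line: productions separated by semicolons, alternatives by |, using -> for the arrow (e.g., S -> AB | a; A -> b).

Nullable set: {C}.
Drop C -> ε.
C -> HC: C nullable, giving H | HC.
L -> CCa: C, C nullable, giving CCa | Ca | a.
Unchanged (no nullable symbols): S -> aa; S -> jL; C -> jj; H -> a; H -> aj; L -> aL; L -> aj.

S -> aa | jL; C -> H | HC | jj; H -> a | aj; L -> a | Ca | aL | aj | CCa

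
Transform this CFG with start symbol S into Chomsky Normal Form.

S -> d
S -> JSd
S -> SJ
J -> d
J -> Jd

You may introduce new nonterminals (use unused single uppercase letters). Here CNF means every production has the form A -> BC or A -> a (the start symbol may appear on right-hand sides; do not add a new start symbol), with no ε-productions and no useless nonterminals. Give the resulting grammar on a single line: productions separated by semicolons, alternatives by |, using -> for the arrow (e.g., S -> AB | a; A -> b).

S -> d | JB | SJ; A -> d; B -> SA; J -> d | JA

No ε-productions.
No unit productions to eliminate.
TERM: introduce A -> d and substitute in every rule of length ≥2.
BIN: S -> JSA becomes S -> JB, B -> SA.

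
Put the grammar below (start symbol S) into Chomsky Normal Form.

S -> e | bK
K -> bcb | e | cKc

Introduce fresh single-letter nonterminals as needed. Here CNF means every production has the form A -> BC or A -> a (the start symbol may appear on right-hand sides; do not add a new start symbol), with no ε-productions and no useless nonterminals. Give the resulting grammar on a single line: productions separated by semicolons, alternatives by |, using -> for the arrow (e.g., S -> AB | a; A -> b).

S -> e | AK; A -> b; B -> c; C -> BA; D -> KB; K -> e | AC | BD

No ε-productions.
No unit productions to eliminate.
TERM: introduce A -> b, B -> c and substitute in every rule of length ≥2.
BIN: K -> ABA becomes K -> AC, C -> BA; K -> BKB becomes K -> BD, D -> KB.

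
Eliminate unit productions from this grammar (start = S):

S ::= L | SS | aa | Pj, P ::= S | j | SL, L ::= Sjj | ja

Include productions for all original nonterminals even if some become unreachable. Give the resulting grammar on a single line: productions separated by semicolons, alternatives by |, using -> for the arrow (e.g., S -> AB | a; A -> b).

Unit productions: P->S, S->L.
Unit pairs (A ⇒* B via units): (P,L), (P,S), (S,L).
S: inherits non-unit rules of {L, S} → Pj | SS | Sjj | aa | ja.
L: inherits non-unit rules of {L} → Sjj | ja.
P: inherits non-unit rules of {L, P, S} → Pj | SL | SS | Sjj | aa | j | ja.

S -> Pj | SS | aa | ja | Sjj; L -> ja | Sjj; P -> j | Pj | SL | SS | aa | ja | Sjj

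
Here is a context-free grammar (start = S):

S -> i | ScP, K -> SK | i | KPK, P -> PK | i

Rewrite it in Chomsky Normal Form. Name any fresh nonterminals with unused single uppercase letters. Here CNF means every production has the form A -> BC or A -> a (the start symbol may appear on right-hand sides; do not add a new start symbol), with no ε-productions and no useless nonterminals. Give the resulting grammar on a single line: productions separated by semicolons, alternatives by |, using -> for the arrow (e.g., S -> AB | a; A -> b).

No ε-productions.
No unit productions to eliminate.
TERM: introduce A -> c and substitute in every rule of length ≥2.
BIN: K -> KPK becomes K -> KB, B -> PK; S -> SAP becomes S -> SC, C -> AP.

S -> i | SC; A -> c; B -> PK; C -> AP; K -> i | KB | SK; P -> i | PK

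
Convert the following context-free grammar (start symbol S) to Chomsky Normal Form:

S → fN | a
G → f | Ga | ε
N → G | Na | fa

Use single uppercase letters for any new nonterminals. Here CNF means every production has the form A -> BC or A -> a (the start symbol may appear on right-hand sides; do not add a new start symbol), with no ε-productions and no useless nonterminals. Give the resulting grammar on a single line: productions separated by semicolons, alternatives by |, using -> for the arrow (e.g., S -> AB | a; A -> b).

S -> a | f | BN; A -> a; B -> f; G -> a | f | GA; N -> a | f | BA | GA | NA

Nullable: {G, N}; after ε-elimination: S -> a | f | fN; G -> a | f | Ga; N -> G | a | Na | fa.
After unit-elimination: S -> a | f | fN; G -> a | f | Ga; N -> a | f | Ga | Na | fa.
TERM: introduce A -> a, B -> f and substitute in every rule of length ≥2.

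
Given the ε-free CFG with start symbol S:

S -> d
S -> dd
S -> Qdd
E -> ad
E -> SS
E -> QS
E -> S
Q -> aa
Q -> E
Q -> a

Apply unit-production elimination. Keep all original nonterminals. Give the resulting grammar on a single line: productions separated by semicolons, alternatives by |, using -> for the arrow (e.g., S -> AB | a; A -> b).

Unit productions: E->S, Q->E.
Unit pairs (A ⇒* B via units): (E,S), (Q,E), (Q,S).
S: inherits non-unit rules of {S} → Qdd | d | dd.
E: inherits non-unit rules of {E, S} → QS | Qdd | SS | ad | d | dd.
Q: inherits non-unit rules of {E, Q, S} → QS | Qdd | SS | a | aa | ad | d | dd.

S -> d | dd | Qdd; E -> d | QS | SS | ad | dd | Qdd; Q -> a | d | QS | SS | aa | ad | dd | Qdd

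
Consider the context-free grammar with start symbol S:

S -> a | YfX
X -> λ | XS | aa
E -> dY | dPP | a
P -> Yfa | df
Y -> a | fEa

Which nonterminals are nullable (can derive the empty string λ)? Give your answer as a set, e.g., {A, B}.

Directly nullable (have an ε-rule): {X}.
Not nullable: E, P, S, Y — each has a terminal in every rule's right-hand side or depends on a non-nullable symbol.

{X}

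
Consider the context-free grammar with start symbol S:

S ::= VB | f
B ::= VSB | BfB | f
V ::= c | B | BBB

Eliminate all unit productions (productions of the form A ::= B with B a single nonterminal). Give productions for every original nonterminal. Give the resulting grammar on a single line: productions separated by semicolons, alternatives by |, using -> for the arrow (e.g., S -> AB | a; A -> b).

S -> f | VB; B -> f | BfB | VSB; V -> c | f | BBB | BfB | VSB

Unit productions: V->B.
Unit pairs (A ⇒* B via units): (V,B).
S: inherits non-unit rules of {S} → VB | f.
B: inherits non-unit rules of {B} → BfB | VSB | f.
V: inherits non-unit rules of {B, V} → BBB | BfB | VSB | c | f.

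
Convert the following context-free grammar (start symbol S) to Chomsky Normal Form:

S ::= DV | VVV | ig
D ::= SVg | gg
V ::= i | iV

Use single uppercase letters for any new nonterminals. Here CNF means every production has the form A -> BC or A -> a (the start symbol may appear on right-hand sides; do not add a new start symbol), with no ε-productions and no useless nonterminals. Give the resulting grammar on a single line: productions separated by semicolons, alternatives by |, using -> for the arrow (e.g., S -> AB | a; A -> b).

S -> BA | DV | VE; A -> g; B -> i; C -> VA; D -> AA | SC; E -> VV; V -> i | BV

No ε-productions.
No unit productions to eliminate.
TERM: introduce A -> g, B -> i and substitute in every rule of length ≥2.
BIN: D -> SVA becomes D -> SC, C -> VA; S -> VVV becomes S -> VE, E -> VV.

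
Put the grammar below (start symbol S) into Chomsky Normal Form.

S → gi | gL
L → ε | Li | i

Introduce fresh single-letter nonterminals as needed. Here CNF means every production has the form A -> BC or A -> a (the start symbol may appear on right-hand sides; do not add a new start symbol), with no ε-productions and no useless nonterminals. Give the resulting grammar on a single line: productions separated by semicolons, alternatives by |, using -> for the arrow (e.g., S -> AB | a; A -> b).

S -> g | BA | BL; A -> i; B -> g; L -> i | LA

Nullable: {L}; after ε-elimination: S -> g | gL | gi; L -> i | Li.
No unit productions to eliminate.
TERM: introduce B -> g, A -> i and substitute in every rule of length ≥2.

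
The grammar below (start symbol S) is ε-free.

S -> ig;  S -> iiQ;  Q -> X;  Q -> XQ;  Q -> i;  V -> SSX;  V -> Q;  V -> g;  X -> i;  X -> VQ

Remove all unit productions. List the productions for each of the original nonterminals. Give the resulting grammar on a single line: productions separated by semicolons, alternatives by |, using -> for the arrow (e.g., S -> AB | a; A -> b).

Unit productions: Q->X, V->Q.
Unit pairs (A ⇒* B via units): (Q,X), (V,Q), (V,X).
S: inherits non-unit rules of {S} → ig | iiQ.
Q: inherits non-unit rules of {Q, X} → VQ | XQ | i.
V: inherits non-unit rules of {Q, V, X} → SSX | VQ | XQ | g | i.
X: inherits non-unit rules of {X} → VQ | i.

S -> ig | iiQ; Q -> i | VQ | XQ; V -> g | i | VQ | XQ | SSX; X -> i | VQ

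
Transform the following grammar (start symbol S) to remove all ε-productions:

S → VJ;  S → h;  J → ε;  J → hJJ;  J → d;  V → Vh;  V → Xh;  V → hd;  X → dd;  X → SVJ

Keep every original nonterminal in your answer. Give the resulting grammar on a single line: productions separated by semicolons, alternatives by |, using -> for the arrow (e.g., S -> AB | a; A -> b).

S -> V | h | VJ; J -> d | h | hJ | hJJ; V -> Vh | Xh | hd; X -> SV | dd | SVJ

Nullable set: {J}.
S -> VJ: J nullable, giving V | VJ.
Drop J -> ε.
J -> hJJ: J, J nullable, giving h | hJ | hJJ.
X -> SVJ: J nullable, giving SV | SVJ.
Unchanged (no nullable symbols): S -> h; J -> d; V -> Vh; V -> Xh; V -> hd; X -> dd.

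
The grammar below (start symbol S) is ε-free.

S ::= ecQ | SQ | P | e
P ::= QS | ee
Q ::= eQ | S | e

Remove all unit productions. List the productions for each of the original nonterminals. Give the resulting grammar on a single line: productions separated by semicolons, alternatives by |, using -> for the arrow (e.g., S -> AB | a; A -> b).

S -> e | QS | SQ | ee | ecQ; P -> QS | ee; Q -> e | QS | SQ | eQ | ee | ecQ

Unit productions: Q->S, S->P.
Unit pairs (A ⇒* B via units): (Q,P), (Q,S), (S,P).
S: inherits non-unit rules of {P, S} → QS | SQ | e | ecQ | ee.
P: inherits non-unit rules of {P} → QS | ee.
Q: inherits non-unit rules of {P, Q, S} → QS | SQ | e | eQ | ecQ | ee.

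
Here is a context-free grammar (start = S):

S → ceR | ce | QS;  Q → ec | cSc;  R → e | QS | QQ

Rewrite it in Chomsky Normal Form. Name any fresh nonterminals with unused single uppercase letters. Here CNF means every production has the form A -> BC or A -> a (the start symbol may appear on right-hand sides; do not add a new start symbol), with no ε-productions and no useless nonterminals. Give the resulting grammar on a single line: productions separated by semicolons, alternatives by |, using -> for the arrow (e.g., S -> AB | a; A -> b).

No ε-productions.
No unit productions to eliminate.
TERM: introduce A -> c, B -> e and substitute in every rule of length ≥2.
BIN: Q -> ASA becomes Q -> AC, C -> SA; S -> ABR becomes S -> AD, D -> BR.

S -> AB | AD | QS; A -> c; B -> e; C -> SA; D -> BR; Q -> AC | BA; R -> e | QQ | QS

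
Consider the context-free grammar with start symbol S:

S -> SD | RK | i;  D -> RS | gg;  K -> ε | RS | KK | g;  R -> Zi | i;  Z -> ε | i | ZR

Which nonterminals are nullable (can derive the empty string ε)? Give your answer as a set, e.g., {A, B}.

{K, Z}

Directly nullable (have an ε-rule): {K, Z}.
Not nullable: D, R, S — each has a terminal in every rule's right-hand side or depends on a non-nullable symbol.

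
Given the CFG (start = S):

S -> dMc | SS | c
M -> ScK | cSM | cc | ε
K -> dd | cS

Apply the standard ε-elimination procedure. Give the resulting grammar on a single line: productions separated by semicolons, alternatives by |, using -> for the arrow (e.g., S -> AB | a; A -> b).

Nullable set: {M}.
S -> dMc: M nullable, giving dMc | dc.
Drop M -> ε.
M -> cSM: M nullable, giving cS | cSM.
Unchanged (no nullable symbols): S -> SS; S -> c; K -> cS; K -> dd; M -> ScK; M -> cc.

S -> c | SS | dc | dMc; K -> cS | dd; M -> cS | cc | ScK | cSM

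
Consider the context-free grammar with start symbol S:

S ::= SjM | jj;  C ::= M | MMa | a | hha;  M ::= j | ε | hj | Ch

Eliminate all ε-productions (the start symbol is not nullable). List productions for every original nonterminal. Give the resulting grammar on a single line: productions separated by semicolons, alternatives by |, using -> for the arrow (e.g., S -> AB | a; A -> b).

S -> Sj | jj | SjM; C -> M | a | Ma | MMa | hha; M -> h | j | Ch | hj

Nullable set: {C, M}.
S -> SjM: M nullable, giving Sj | SjM.
C -> M: M nullable, giving M.
C -> MMa: M, M nullable, giving MMa | Ma | a.
Drop M -> ε.
M -> Ch: C nullable, giving Ch | h.
Unchanged (no nullable symbols): S -> jj; C -> a; C -> hha; M -> hj; M -> j.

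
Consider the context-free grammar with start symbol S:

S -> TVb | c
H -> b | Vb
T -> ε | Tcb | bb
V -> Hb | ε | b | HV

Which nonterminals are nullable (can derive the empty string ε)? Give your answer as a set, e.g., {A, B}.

Directly nullable (have an ε-rule): {T, V}.
Not nullable: H, S — each has a terminal in every rule's right-hand side or depends on a non-nullable symbol.

{T, V}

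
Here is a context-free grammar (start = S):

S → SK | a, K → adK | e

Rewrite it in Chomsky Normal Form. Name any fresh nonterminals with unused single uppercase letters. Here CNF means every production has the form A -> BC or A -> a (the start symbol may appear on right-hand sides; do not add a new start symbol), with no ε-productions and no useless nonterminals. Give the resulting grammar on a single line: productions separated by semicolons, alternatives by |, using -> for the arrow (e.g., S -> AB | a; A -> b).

No ε-productions.
No unit productions to eliminate.
TERM: introduce A -> a, B -> d and substitute in every rule of length ≥2.
BIN: K -> ABK becomes K -> AC, C -> BK.

S -> a | SK; A -> a; B -> d; C -> BK; K -> e | AC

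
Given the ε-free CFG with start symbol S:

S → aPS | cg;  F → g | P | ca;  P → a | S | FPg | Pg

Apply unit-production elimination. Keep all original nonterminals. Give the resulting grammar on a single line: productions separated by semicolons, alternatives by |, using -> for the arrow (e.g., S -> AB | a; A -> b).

Unit productions: F->P, P->S.
Unit pairs (A ⇒* B via units): (F,P), (F,S), (P,S).
S: inherits non-unit rules of {S} → aPS | cg.
F: inherits non-unit rules of {F, P, S} → FPg | Pg | a | aPS | ca | cg | g.
P: inherits non-unit rules of {P, S} → FPg | Pg | a | aPS | cg.

S -> cg | aPS; F -> a | g | Pg | ca | cg | FPg | aPS; P -> a | Pg | cg | FPg | aPS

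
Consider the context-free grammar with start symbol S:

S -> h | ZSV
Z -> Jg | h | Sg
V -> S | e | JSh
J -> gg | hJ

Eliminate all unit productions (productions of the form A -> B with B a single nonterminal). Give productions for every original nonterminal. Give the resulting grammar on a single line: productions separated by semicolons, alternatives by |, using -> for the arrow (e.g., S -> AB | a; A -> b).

Unit productions: V->S.
Unit pairs (A ⇒* B via units): (V,S).
S: inherits non-unit rules of {S} → ZSV | h.
J: inherits non-unit rules of {J} → gg | hJ.
V: inherits non-unit rules of {S, V} → JSh | ZSV | e | h.
Z: inherits non-unit rules of {Z} → Jg | Sg | h.

S -> h | ZSV; J -> gg | hJ; V -> e | h | JSh | ZSV; Z -> h | Jg | Sg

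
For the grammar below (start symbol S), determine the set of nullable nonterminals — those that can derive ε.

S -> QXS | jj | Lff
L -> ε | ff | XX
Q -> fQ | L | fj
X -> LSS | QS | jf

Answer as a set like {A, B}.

Directly nullable (have an ε-rule): {L}.
Q is nullable via Q -> L (every symbol on the right is already known nullable).
Not nullable: S, X — each has a terminal in every rule's right-hand side or depends on a non-nullable symbol.

{L, Q}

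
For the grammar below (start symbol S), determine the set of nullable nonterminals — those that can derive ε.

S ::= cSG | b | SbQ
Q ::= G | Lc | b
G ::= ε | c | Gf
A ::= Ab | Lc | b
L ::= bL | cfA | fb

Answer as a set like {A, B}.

{G, Q}

Directly nullable (have an ε-rule): {G}.
Q is nullable via Q -> G (every symbol on the right is already known nullable).
Not nullable: A, L, S — each has a terminal in every rule's right-hand side or depends on a non-nullable symbol.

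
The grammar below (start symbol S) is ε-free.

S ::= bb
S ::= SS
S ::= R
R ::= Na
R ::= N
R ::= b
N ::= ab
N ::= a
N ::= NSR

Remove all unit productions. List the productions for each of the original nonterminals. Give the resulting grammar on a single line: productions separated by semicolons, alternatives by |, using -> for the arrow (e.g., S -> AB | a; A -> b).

S -> a | b | Na | SS | ab | bb | NSR; N -> a | ab | NSR; R -> a | b | Na | ab | NSR

Unit productions: R->N, S->R.
Unit pairs (A ⇒* B via units): (R,N), (S,N), (S,R).
S: inherits non-unit rules of {N, R, S} → NSR | Na | SS | a | ab | b | bb.
N: inherits non-unit rules of {N} → NSR | a | ab.
R: inherits non-unit rules of {N, R} → NSR | Na | a | ab | b.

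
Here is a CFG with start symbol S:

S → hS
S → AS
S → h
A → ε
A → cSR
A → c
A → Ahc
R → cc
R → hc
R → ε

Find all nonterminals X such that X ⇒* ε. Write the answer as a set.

{A, R}

Directly nullable (have an ε-rule): {A, R}.
Not nullable: S — each has a terminal in every rule's right-hand side or depends on a non-nullable symbol.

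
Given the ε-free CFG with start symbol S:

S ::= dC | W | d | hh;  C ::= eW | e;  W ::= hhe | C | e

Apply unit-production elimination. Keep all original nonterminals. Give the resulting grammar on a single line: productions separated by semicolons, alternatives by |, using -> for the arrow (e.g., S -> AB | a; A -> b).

S -> d | e | dC | eW | hh | hhe; C -> e | eW; W -> e | eW | hhe

Unit productions: S->W, W->C.
Unit pairs (A ⇒* B via units): (S,C), (S,W), (W,C).
S: inherits non-unit rules of {C, S, W} → d | dC | e | eW | hh | hhe.
C: inherits non-unit rules of {C} → e | eW.
W: inherits non-unit rules of {C, W} → e | eW | hhe.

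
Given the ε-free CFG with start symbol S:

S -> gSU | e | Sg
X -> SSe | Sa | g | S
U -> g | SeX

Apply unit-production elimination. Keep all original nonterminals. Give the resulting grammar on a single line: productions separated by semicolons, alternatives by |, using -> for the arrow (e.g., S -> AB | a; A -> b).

Unit productions: X->S.
Unit pairs (A ⇒* B via units): (X,S).
S: inherits non-unit rules of {S} → Sg | e | gSU.
U: inherits non-unit rules of {U} → SeX | g.
X: inherits non-unit rules of {S, X} → SSe | Sa | Sg | e | g | gSU.

S -> e | Sg | gSU; U -> g | SeX; X -> e | g | Sa | Sg | SSe | gSU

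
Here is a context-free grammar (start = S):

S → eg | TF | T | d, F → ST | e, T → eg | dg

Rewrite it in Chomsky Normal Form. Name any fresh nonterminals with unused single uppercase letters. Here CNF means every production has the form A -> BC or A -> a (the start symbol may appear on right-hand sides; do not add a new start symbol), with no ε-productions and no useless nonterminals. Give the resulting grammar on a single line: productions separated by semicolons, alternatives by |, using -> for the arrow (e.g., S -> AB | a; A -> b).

No ε-productions.
After unit-elimination: S -> d | TF | dg | eg; F -> e | ST; T -> dg | eg.
TERM: introduce A -> d, C -> e, B -> g and substitute in every rule of length ≥2.

S -> d | AB | CB | TF; A -> d; B -> g; C -> e; F -> e | ST; T -> AB | CB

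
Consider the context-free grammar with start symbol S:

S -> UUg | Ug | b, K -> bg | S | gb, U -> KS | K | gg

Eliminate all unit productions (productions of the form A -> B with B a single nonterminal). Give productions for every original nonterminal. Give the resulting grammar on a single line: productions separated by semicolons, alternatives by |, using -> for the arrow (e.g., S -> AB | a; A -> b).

Unit productions: K->S, U->K.
Unit pairs (A ⇒* B via units): (K,S), (U,K), (U,S).
S: inherits non-unit rules of {S} → UUg | Ug | b.
K: inherits non-unit rules of {K, S} → UUg | Ug | b | bg | gb.
U: inherits non-unit rules of {K, S, U} → KS | UUg | Ug | b | bg | gb | gg.

S -> b | Ug | UUg; K -> b | Ug | bg | gb | UUg; U -> b | KS | Ug | bg | gb | gg | UUg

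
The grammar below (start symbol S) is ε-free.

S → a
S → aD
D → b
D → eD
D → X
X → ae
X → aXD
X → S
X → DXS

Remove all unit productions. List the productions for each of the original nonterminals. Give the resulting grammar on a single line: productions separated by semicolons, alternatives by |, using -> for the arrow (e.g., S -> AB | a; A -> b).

Unit productions: D->X, X->S.
Unit pairs (A ⇒* B via units): (D,S), (D,X), (X,S).
S: inherits non-unit rules of {S} → a | aD.
D: inherits non-unit rules of {D, S, X} → DXS | a | aD | aXD | ae | b | eD.
X: inherits non-unit rules of {S, X} → DXS | a | aD | aXD | ae.

S -> a | aD; D -> a | b | aD | ae | eD | DXS | aXD; X -> a | aD | ae | DXS | aXD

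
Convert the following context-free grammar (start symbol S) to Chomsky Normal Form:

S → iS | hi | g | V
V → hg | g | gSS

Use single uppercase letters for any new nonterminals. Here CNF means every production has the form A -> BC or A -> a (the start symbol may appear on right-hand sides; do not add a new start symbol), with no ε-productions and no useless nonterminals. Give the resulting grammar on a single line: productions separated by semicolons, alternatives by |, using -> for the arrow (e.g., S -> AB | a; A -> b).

S -> g | AD | BA | BC | CS; A -> g; B -> h; C -> i; D -> SS

No ε-productions.
After unit-elimination: S -> g | hg | hi | iS | gSS; V -> g | hg | gSS.
TERM: introduce A -> g, B -> h, C -> i and substitute in every rule of length ≥2.
BIN: S -> ASS becomes S -> AD, D -> SS; V -> ASS becomes V -> AE, E -> SS.
Drop unreachable/unproductive: V.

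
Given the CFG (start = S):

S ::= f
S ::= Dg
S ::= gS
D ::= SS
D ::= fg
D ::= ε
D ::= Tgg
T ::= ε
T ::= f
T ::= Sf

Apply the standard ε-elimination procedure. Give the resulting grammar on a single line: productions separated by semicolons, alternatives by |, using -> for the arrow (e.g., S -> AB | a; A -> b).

S -> f | g | Dg | gS; D -> SS | fg | gg | Tgg; T -> f | Sf

Nullable set: {D, T}.
S -> Dg: D nullable, giving Dg | g.
Drop D -> ε.
D -> Tgg: T nullable, giving Tgg | gg.
Drop T -> ε.
Unchanged (no nullable symbols): S -> f; S -> gS; D -> SS; D -> fg; T -> Sf; T -> f.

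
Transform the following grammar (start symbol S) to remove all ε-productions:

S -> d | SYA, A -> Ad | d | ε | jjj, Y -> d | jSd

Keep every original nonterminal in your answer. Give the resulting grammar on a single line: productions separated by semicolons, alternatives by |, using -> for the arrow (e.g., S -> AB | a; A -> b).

Nullable set: {A}.
S -> SYA: A nullable, giving SY | SYA.
Drop A -> ε.
A -> Ad: A nullable, giving Ad | d.
Unchanged (no nullable symbols): S -> d; A -> d; A -> jjj; Y -> d; Y -> jSd.

S -> d | SY | SYA; A -> d | Ad | jjj; Y -> d | jSd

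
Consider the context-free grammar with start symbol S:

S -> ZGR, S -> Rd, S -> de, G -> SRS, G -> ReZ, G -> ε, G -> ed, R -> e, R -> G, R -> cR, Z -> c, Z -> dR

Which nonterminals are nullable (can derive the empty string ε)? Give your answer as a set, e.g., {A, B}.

{G, R}

Directly nullable (have an ε-rule): {G}.
R is nullable via R -> G (every symbol on the right is already known nullable).
Not nullable: S, Z — each has a terminal in every rule's right-hand side or depends on a non-nullable symbol.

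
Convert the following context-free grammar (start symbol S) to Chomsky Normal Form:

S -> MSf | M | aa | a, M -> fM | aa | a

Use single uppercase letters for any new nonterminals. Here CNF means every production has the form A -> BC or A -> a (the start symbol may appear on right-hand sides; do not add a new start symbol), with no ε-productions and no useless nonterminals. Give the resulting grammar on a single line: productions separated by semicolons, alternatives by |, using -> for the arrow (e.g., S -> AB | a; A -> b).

No ε-productions.
After unit-elimination: S -> a | aa | fM | MSf; M -> a | aa | fM.
TERM: introduce A -> a, B -> f and substitute in every rule of length ≥2.
BIN: S -> MSB becomes S -> MC, C -> SB.

S -> a | AA | BM | MC; A -> a; B -> f; C -> SB; M -> a | AA | BM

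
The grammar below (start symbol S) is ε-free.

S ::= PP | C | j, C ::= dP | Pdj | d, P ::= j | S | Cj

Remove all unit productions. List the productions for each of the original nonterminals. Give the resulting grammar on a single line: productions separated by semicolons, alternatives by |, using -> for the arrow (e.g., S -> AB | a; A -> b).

Unit productions: P->S, S->C.
Unit pairs (A ⇒* B via units): (P,C), (P,S), (S,C).
S: inherits non-unit rules of {C, S} → PP | Pdj | d | dP | j.
C: inherits non-unit rules of {C} → Pdj | d | dP.
P: inherits non-unit rules of {C, P, S} → Cj | PP | Pdj | d | dP | j.

S -> d | j | PP | dP | Pdj; C -> d | dP | Pdj; P -> d | j | Cj | PP | dP | Pdj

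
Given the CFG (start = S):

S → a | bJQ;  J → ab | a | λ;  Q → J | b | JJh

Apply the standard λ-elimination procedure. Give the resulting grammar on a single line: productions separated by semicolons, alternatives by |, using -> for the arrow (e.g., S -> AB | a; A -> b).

S -> a | b | bJ | bQ | bJQ; J -> a | ab; Q -> J | b | h | Jh | JJh

Nullable set: {J, Q}.
S -> bJQ: J, Q nullable, giving b | bJ | bJQ | bQ.
Drop J -> λ.
Q -> J: J nullable, giving J.
Q -> JJh: J, J nullable, giving JJh | Jh | h.
Unchanged (no nullable symbols): S -> a; J -> a; J -> ab; Q -> b.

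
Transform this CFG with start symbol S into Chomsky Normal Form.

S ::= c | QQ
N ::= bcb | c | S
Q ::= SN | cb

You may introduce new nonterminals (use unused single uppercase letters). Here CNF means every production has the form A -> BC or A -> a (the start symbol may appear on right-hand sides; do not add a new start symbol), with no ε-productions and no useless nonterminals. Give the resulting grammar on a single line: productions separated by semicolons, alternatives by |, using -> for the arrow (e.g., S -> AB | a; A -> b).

No ε-productions.
After unit-elimination: S -> c | QQ; N -> c | QQ | bcb; Q -> SN | cb.
TERM: introduce A -> b, B -> c and substitute in every rule of length ≥2.
BIN: N -> ABA becomes N -> AC, C -> BA.

S -> c | QQ; A -> b; B -> c; C -> BA; N -> c | AC | QQ; Q -> BA | SN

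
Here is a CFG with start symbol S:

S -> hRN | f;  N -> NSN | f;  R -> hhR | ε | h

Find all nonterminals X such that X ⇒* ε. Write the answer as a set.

Directly nullable (have an ε-rule): {R}.
Not nullable: N, S — each has a terminal in every rule's right-hand side or depends on a non-nullable symbol.

{R}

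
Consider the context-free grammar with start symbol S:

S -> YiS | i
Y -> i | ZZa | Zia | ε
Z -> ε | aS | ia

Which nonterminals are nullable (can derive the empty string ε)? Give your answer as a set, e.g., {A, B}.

Directly nullable (have an ε-rule): {Y, Z}.
Not nullable: S — each has a terminal in every rule's right-hand side or depends on a non-nullable symbol.

{Y, Z}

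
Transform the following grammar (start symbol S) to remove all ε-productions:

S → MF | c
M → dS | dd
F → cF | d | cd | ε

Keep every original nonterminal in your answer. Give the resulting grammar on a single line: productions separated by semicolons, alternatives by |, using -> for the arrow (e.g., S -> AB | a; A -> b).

S -> M | c | MF; F -> c | d | cF | cd; M -> dS | dd

Nullable set: {F}.
S -> MF: F nullable, giving M | MF.
Drop F -> ε.
F -> cF: F nullable, giving c | cF.
Unchanged (no nullable symbols): S -> c; F -> cd; F -> d; M -> dS; M -> dd.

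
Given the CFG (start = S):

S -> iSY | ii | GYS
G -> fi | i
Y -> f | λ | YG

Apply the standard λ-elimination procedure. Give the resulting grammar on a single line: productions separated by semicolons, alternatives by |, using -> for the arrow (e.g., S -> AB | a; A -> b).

Nullable set: {Y}.
S -> GYS: Y nullable, giving GS | GYS.
S -> iSY: Y nullable, giving iS | iSY.
Drop Y -> λ.
Y -> YG: Y nullable, giving G | YG.
Unchanged (no nullable symbols): S -> ii; G -> fi; G -> i; Y -> f.

S -> GS | iS | ii | GYS | iSY; G -> i | fi; Y -> G | f | YG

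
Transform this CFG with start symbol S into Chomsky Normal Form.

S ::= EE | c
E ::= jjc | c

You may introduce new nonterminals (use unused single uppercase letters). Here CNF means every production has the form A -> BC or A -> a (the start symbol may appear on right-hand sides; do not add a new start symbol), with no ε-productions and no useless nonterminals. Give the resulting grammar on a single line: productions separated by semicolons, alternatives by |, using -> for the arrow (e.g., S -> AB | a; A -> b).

No ε-productions.
No unit productions to eliminate.
TERM: introduce B -> c, A -> j and substitute in every rule of length ≥2.
BIN: E -> AAB becomes E -> AC, C -> AB.

S -> c | EE; A -> j; B -> c; C -> AB; E -> c | AC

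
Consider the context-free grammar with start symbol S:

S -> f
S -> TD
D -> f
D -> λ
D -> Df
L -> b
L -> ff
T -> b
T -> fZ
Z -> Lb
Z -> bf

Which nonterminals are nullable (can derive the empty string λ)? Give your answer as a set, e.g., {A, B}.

Directly nullable (have an ε-rule): {D}.
Not nullable: L, S, T, Z — each has a terminal in every rule's right-hand side or depends on a non-nullable symbol.

{D}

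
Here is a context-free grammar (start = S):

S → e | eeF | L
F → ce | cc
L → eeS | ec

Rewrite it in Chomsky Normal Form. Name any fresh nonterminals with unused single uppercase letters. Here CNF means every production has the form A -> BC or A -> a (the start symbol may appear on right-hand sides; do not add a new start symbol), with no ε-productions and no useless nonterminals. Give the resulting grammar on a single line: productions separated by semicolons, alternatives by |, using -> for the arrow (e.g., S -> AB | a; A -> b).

S -> e | BA | BD | BE; A -> c; B -> e; D -> BF; E -> BS; F -> AA | AB

No ε-productions.
After unit-elimination: S -> e | ec | eeF | eeS; F -> cc | ce; L -> ec | eeS.
TERM: introduce A -> c, B -> e and substitute in every rule of length ≥2.
BIN: L -> BBS becomes L -> BC, C -> BS; S -> BBF becomes S -> BD, D -> BF; S -> BBS becomes S -> BE, E -> BS.
Drop unreachable/unproductive: L.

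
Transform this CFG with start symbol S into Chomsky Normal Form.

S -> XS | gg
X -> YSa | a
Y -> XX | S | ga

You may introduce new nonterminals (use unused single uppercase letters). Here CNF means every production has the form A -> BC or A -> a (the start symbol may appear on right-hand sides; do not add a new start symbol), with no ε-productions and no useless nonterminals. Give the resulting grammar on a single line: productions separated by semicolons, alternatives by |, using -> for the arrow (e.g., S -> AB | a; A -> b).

S -> AA | XS; A -> g; B -> a; C -> SB; X -> a | YC; Y -> AA | AB | XS | XX

No ε-productions.
After unit-elimination: S -> XS | gg; X -> a | YSa; Y -> XS | XX | ga | gg.
TERM: introduce B -> a, A -> g and substitute in every rule of length ≥2.
BIN: X -> YSB becomes X -> YC, C -> SB.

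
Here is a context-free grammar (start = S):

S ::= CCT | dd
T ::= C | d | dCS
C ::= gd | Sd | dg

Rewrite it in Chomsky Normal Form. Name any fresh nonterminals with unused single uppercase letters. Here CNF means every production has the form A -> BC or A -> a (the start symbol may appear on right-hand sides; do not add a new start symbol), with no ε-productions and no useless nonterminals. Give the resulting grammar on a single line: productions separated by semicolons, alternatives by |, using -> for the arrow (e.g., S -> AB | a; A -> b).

No ε-productions.
After unit-elimination: S -> dd | CCT; C -> Sd | dg | gd; T -> d | Sd | dg | gd | dCS.
TERM: introduce A -> d, B -> g and substitute in every rule of length ≥2.
BIN: S -> CCT becomes S -> CD, D -> CT; T -> ACS becomes T -> AE, E -> CS.

S -> AA | CD; A -> d; B -> g; C -> AB | BA | SA; D -> CT; E -> CS; T -> d | AB | AE | BA | SA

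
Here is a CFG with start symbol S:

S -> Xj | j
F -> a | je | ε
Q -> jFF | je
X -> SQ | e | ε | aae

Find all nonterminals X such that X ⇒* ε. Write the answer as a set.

{F, X}

Directly nullable (have an ε-rule): {F, X}.
Not nullable: Q, S — each has a terminal in every rule's right-hand side or depends on a non-nullable symbol.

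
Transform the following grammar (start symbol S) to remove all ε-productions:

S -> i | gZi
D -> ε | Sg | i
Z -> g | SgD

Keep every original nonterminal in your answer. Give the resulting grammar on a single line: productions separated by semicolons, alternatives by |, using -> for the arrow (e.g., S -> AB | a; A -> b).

Nullable set: {D}.
Drop D -> ε.
Z -> SgD: D nullable, giving Sg | SgD.
Unchanged (no nullable symbols): S -> gZi; S -> i; D -> Sg; D -> i; Z -> g.

S -> i | gZi; D -> i | Sg; Z -> g | Sg | SgD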